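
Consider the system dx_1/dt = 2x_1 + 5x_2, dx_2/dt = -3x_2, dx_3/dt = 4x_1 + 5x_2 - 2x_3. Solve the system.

Coefficient matrix A = [[2, 5, 0], [0, -3, 0], [4, 5, -2]].
det(A - λI) = 0 gives eigenvalues λ = 2, -3, -2.
For λ=2: eigenvector (-1,0,-1).
For λ=-3: eigenvector (1,-1,1).
For λ=-2: eigenvector (0,0,1).
General solution: C_1e^(2t)(-1,0,-1) + C_2e^(-3t)(1,-1,1) + C_3e^(-2t)(0,0,1).

x_1(t) = -C_1e^(2t) + C_2e^(-3t), x_2(t) = -C_2e^(-3t), x_3(t) = -C_1e^(2t) + C_2e^(-3t) + C_3e^(-2t)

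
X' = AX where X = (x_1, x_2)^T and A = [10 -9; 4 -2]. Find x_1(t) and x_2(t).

Coefficient matrix A = [[10, -9], [4, -2]].
Characteristic polynomial det(A - λI) = λ^2 - 8λ + 16 = 0.
Single eigenvalue λ = 4 with algebraic multiplicity 2.
Eigenvector v = (3,2); generalized eigenvector w with (A-λI)w=v is (2,1).
General solution: e^(4t)[K_1·v + K_2·(t·v + w)].

x_1(t) = 3K_1e^(4t) + 3K_2te^(4t) + 2K_2e^(4t), x_2(t) = 2K_1e^(4t) + 2K_2te^(4t) + K_2e^(4t)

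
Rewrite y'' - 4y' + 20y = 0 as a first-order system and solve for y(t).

Let x_1 = y, x_2 = y'. Then x_1' = x_2 and x_2' = -20x_1 + 4x_2.
A = [[0,1],[-20,4]]; det(A-λI) = λ^2 - 4λ + 20.
Eigenvalues λ = 2 ± 4i.

y(t) = c_1e^(2t)cos(4t) + c_2e^(2t)sin(4t)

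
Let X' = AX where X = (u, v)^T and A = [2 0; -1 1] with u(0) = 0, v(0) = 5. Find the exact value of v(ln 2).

10

A = [[2,0],[-1,1]]; eigenvalues λ = 2, 1.
Eigenvectors: (-1,1) for λ=2, (0,-1) for λ=1.
From the initial condition, c_1 = 0, c_2 = -5.
v(ln 2) = (0)(2^2)(1) + (-5)(2^1)(-1) = 10.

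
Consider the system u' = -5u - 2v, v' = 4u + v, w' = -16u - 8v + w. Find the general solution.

u(t) = C_1e^(-3t) - C_2e^(-t), v(t) = -C_1e^(-3t) + 2C_2e^(-t), w(t) = 2C_1e^(-3t) + C_3e^(t)

Coefficient matrix A = [[-5, -2, 0], [4, 1, 0], [-16, -8, 1]].
det(A - λI) = 0 gives eigenvalues λ = -3, -1, 1.
For λ=-3: eigenvector (1,-1,2).
For λ=-1: eigenvector (-1,2,0).
For λ=1: eigenvector (0,0,1).
General solution: C_1e^(-3t)(1,-1,2) + C_2e^(-t)(-1,2,0) + C_3e^(t)(0,0,1).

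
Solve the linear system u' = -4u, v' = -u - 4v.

u(t) = -K_2e^(-4t), v(t) = K_1e^(-4t) + K_2te^(-4t) + 3K_2e^(-4t)

Coefficient matrix A = [[-4, 0], [-1, -4]].
Characteristic polynomial det(A - λI) = λ^2 + 8λ + 16 = 0.
Single eigenvalue λ = -4 with algebraic multiplicity 2.
Eigenvector v = (0,1); generalized eigenvector w with (A-λI)w=v is (-1,3).
General solution: e^(-4t)[K_1·v + K_2·(t·v + w)].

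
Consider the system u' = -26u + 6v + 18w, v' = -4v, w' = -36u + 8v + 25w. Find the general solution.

u(t) = 3K_1e^(-2t) - 3K_2e^(-4t) + 2K_3e^(t), v(t) = K_2e^(-4t), w(t) = 4K_1e^(-2t) - 4K_2e^(-4t) + 3K_3e^(t)

Coefficient matrix A = [[-26, 6, 18], [0, -4, 0], [-36, 8, 25]].
det(A - λI) = 0 gives eigenvalues λ = -2, -4, 1.
For λ=-2: eigenvector (3,0,4).
For λ=-4: eigenvector (-3,1,-4).
For λ=1: eigenvector (2,0,3).
General solution: K_1e^(-2t)(3,0,4) + K_2e^(-4t)(-3,1,-4) + K_3e^(t)(2,0,3).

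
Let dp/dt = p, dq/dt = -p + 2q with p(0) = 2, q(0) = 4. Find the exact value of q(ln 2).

12

A = [[1,0],[-1,2]]; eigenvalues λ = 2, 1.
Eigenvectors: (0,-1) for λ=2, (1,1) for λ=1.
From the initial condition, c_1 = -2, c_2 = 2.
q(ln 2) = (-2)(2^2)(-1) + (2)(2^1)(1) = 12.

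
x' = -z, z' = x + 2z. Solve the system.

x(t) = K_1e^(t) + K_2te^(t) - 3K_2e^(t), z(t) = -K_1e^(t) - K_2te^(t) + 2K_2e^(t)

Coefficient matrix A = [[0, -1], [1, 2]].
Characteristic polynomial det(A - λI) = λ^2 - 2λ + 1 = 0.
Single eigenvalue λ = 1 with algebraic multiplicity 2.
Eigenvector v = (1,-1); generalized eigenvector w with (A-λI)w=v is (-3,2).
General solution: e^(t)[K_1·v + K_2·(t·v + w)].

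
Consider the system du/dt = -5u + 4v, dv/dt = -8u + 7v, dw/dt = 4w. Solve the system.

Coefficient matrix A = [[-5, 4, 0], [-8, 7, 0], [0, 0, 4]].
det(A - λI) = 0 gives eigenvalues λ = 3, -1, 4.
For λ=3: eigenvector (1,2,0).
For λ=-1: eigenvector (-1,-1,0).
For λ=4: eigenvector (0,0,1).
General solution: C_1e^(3t)(1,2,0) + C_2e^(-t)(-1,-1,0) + C_3e^(4t)(0,0,1).

u(t) = C_1e^(3t) - C_2e^(-t), v(t) = 2C_1e^(3t) - C_2e^(-t), w(t) = C_3e^(4t)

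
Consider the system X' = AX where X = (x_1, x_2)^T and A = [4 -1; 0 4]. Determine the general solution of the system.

Coefficient matrix A = [[4, -1], [0, 4]].
Characteristic polynomial det(A - λI) = λ^2 - 8λ + 16 = 0.
Single eigenvalue λ = 4 with algebraic multiplicity 2.
Eigenvector v = (-1,0); generalized eigenvector w with (A-λI)w=v is (-1,1).
General solution: e^(4t)[K_1·v + K_2·(t·v + w)].

x_1(t) = -K_1e^(4t) - K_2te^(4t) - K_2e^(4t), x_2(t) = K_2e^(4t)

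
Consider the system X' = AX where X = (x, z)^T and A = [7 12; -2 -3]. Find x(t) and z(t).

Coefficient matrix A = [[7, 12], [-2, -3]].
Characteristic polynomial det(A - λI) = λ^2 - 4λ + 3 = 0.
Eigenvalues λ = 1, 3.
For λ=1: (A-λI) row 1 is [6, 12], so an eigenvector is (2, -1).
For λ=3: (A-λI) row 1 is [4, 12], so an eigenvector is (3, -1).
General solution: C_1e^(t)(2,-1) + C_2e^(3t)(3,-1).

x(t) = 2C_1e^(t) + 3C_2e^(3t), z(t) = -C_1e^(t) - C_2e^(3t)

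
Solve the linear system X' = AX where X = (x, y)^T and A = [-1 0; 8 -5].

x(t) = -c_2e^(-t), y(t) = c_1e^(-5t) - 2c_2e^(-t)

Coefficient matrix A = [[-1, 0], [8, -5]].
Characteristic polynomial det(A - λI) = λ^2 + 6λ + 5 = 0.
Eigenvalues λ = -5, -1.
For λ=-5: (A-λI) row 1 is [4, 0], so an eigenvector is (0, 1).
For λ=-1: (A-λI) row 2 is [8, -4], so an eigenvector is (-1, -2).
General solution: c_1e^(-5t)(0,1) + c_2e^(-t)(-1,-2).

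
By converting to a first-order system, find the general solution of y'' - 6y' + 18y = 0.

Let x_1 = y, x_2 = y'. Then x_1' = x_2 and x_2' = -18x_1 + 6x_2.
A = [[0,1],[-18,6]]; det(A-λI) = λ^2 - 6λ + 18.
Eigenvalues λ = 3 ± 3i.

y(t) = c_1e^(3t)cos(3t) + c_2e^(3t)sin(3t)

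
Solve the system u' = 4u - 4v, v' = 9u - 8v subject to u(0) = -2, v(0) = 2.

u(t) = -20te^(-2t) - 2e^(-2t), v(t) = -30te^(-2t) + 2e^(-2t)

Coefficient matrix A = [[4, -4], [9, -8]].
Characteristic polynomial det(A - λI) = λ^2 + 4λ + 4 = 0.
Single eigenvalue λ = -2 with algebraic multiplicity 2.
Eigenvector v = (2,3); generalized eigenvector w with (A-λI)w=v is (1,1).
General solution: e^(-2t)[c_1·v + c_2·(t·v + w)].
Applying u(0)=-2, v(0)=2 gives c_1=4, c_2=-10.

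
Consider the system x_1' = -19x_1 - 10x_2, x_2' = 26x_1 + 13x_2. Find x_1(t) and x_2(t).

x_1(t) = -2c_1e^(-3t)sin(2t) - c_1e^(-3t)cos(2t) - c_2e^(-3t)sin(2t) + 2c_2e^(-3t)cos(2t), x_2(t) = 3c_1e^(-3t)sin(2t) + 2c_1e^(-3t)cos(2t) + 2c_2e^(-3t)sin(2t) - 3c_2e^(-3t)cos(2t)

Coefficient matrix A = [[-19, -10], [26, 13]].
Characteristic polynomial det(A - λI) = λ^2 + 6λ + 13 = 0.
Eigenvalues λ = -3 ± 2i (complex conjugate pair).
For λ=-3+2i: an eigenvector is (-1,2) - i(-2,3) = (-1 + 2i, 2 - 3i).
A real fundamental pair from Re and Im of e^((-3+2i)t)v: X_1 = e^(-3t)(cos(2t)·(-1,2) + sin(2t)·(-2,3)), X_2 = e^(-3t)(sin(2t)·(-1,2) - cos(2t)·(-2,3)).
General solution: c_1X_1 + c_2X_2.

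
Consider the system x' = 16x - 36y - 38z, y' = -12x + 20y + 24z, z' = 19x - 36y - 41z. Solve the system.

x(t) = 2c_1e^(-3t) - 3c_2e^(2t) - 2c_3e^(-4t), y(t) = 2c_2e^(2t) + c_3e^(-4t), z(t) = c_1e^(-3t) - 3c_2e^(2t) - 2c_3e^(-4t)

Coefficient matrix A = [[16, -36, -38], [-12, 20, 24], [19, -36, -41]].
det(A - λI) = 0 gives eigenvalues λ = -3, 2, -4.
For λ=-3: eigenvector (2,0,1).
For λ=2: eigenvector (-3,2,-3).
For λ=-4: eigenvector (-2,1,-2).
General solution: c_1e^(-3t)(2,0,1) + c_2e^(2t)(-3,2,-3) + c_3e^(-4t)(-2,1,-2).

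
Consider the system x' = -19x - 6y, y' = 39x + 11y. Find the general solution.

x(t) = -c_1e^(-4t)sin(3t) + c_1e^(-4t)cos(3t) + c_2e^(-4t)sin(3t) + c_2e^(-4t)cos(3t), y(t) = 3c_1e^(-4t)sin(3t) - 2c_1e^(-4t)cos(3t) - 2c_2e^(-4t)sin(3t) - 3c_2e^(-4t)cos(3t)

Coefficient matrix A = [[-19, -6], [39, 11]].
Characteristic polynomial det(A - λI) = λ^2 + 8λ + 25 = 0.
Eigenvalues λ = -4 ± 3i (complex conjugate pair).
For λ=-4+3i: an eigenvector is (1,-2) - i(-1,3) = (1 + i, -2 - 3i).
A real fundamental pair from Re and Im of e^((-4+3i)t)v: X_1 = e^(-4t)(cos(3t)·(1,-2) + sin(3t)·(-1,3)), X_2 = e^(-4t)(sin(3t)·(1,-2) - cos(3t)·(-1,3)).
General solution: c_1X_1 + c_2X_2.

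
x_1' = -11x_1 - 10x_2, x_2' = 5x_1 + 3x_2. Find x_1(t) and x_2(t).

x_1(t) = -3C_1e^(-4t)sin(t) - C_1e^(-4t)cos(t) - C_2e^(-4t)sin(t) + 3C_2e^(-4t)cos(t), x_2(t) = 2C_1e^(-4t)sin(t) + C_1e^(-4t)cos(t) + C_2e^(-4t)sin(t) - 2C_2e^(-4t)cos(t)

Coefficient matrix A = [[-11, -10], [5, 3]].
Characteristic polynomial det(A - λI) = λ^2 + 8λ + 17 = 0.
Eigenvalues λ = -4 ± i (complex conjugate pair).
For λ=-4+i: an eigenvector is (-1,1) - i(-3,2) = (-1 + 3i, 1 - 2i).
A real fundamental pair from Re and Im of e^((-4+i)t)v: X_1 = e^(-4t)(cos(t)·(-1,1) + sin(t)·(-3,2)), X_2 = e^(-4t)(sin(t)·(-1,1) - cos(t)·(-3,2)).
General solution: C_1X_1 + C_2X_2.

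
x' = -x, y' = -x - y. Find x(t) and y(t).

Coefficient matrix A = [[-1, 0], [-1, -1]].
Characteristic polynomial det(A - λI) = λ^2 + 2λ + 1 = 0.
Single eigenvalue λ = -1 with algebraic multiplicity 2.
Eigenvector v = (0,1); generalized eigenvector w with (A-λI)w=v is (-1,-1).
General solution: e^(-t)[c_1·v + c_2·(t·v + w)].

x(t) = -c_2e^(-t), y(t) = c_1e^(-t) + c_2te^(-t) - c_2e^(-t)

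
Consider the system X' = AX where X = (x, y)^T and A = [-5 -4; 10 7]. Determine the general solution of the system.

x(t) = c_1e^(t)sin(2t) + c_1e^(t)cos(2t) + c_2e^(t)sin(2t) - c_2e^(t)cos(2t), y(t) = -c_1e^(t)sin(2t) - 2c_1e^(t)cos(2t) - 2c_2e^(t)sin(2t) + c_2e^(t)cos(2t)

Coefficient matrix A = [[-5, -4], [10, 7]].
Characteristic polynomial det(A - λI) = λ^2 - 2λ + 5 = 0.
Eigenvalues λ = 1 ± 2i (complex conjugate pair).
For λ=1+2i: an eigenvector is (1,-2) - i(1,-1) = (1 - i, -2 + i).
A real fundamental pair from Re and Im of e^((1+2i)t)v: X_1 = e^(t)(cos(2t)·(1,-2) + sin(2t)·(1,-1)), X_2 = e^(t)(sin(2t)·(1,-2) - cos(2t)·(1,-1)).
General solution: c_1X_1 + c_2X_2.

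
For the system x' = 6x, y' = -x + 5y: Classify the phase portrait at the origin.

A = [[6,0],[-1,5]]; det(A-λI) = λ^2 - 11λ + 30.
λ = 5, 6: both positive.

unstable node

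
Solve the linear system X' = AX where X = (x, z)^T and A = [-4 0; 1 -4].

Coefficient matrix A = [[-4, 0], [1, -4]].
Characteristic polynomial det(A - λI) = λ^2 + 8λ + 16 = 0.
Single eigenvalue λ = -4 with algebraic multiplicity 2.
Eigenvector v = (0,-1); generalized eigenvector w with (A-λI)w=v is (-1,-3).
General solution: e^(-4t)[c_1·v + c_2·(t·v + w)].

x(t) = -c_2e^(-4t), z(t) = -c_1e^(-4t) - c_2te^(-4t) - 3c_2e^(-4t)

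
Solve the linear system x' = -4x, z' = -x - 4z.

Coefficient matrix A = [[-4, 0], [-1, -4]].
Characteristic polynomial det(A - λI) = λ^2 + 8λ + 16 = 0.
Single eigenvalue λ = -4 with algebraic multiplicity 2.
Eigenvector v = (0,1); generalized eigenvector w with (A-λI)w=v is (-1,3).
General solution: e^(-4t)[C_1·v + C_2·(t·v + w)].

x(t) = -C_2e^(-4t), z(t) = C_1e^(-4t) + C_2te^(-4t) + 3C_2e^(-4t)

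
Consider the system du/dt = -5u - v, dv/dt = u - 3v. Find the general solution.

u(t) = -K_1e^(-4t) - K_2te^(-4t) - K_2e^(-4t), v(t) = K_1e^(-4t) + K_2te^(-4t) + 2K_2e^(-4t)

Coefficient matrix A = [[-5, -1], [1, -3]].
Characteristic polynomial det(A - λI) = λ^2 + 8λ + 16 = 0.
Single eigenvalue λ = -4 with algebraic multiplicity 2.
Eigenvector v = (-1,1); generalized eigenvector w with (A-λI)w=v is (-1,2).
General solution: e^(-4t)[K_1·v + K_2·(t·v + w)].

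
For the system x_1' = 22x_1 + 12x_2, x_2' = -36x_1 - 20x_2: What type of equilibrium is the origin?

A = [[22,12],[-36,-20]]; det(A-λI) = λ^2 - 2λ - 8.
λ = 4, -2: opposite signs.

saddle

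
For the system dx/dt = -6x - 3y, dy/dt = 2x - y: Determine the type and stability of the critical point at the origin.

A = [[-6,-3],[2,-1]]; det(A-λI) = λ^2 + 7λ + 12.
λ = -3, -4: both negative.

stable node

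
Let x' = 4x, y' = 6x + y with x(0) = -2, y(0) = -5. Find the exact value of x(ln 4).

A = [[4,0],[6,1]]; eigenvalues λ = 4, 1.
Eigenvectors: (1,2) for λ=4, (0,-1) for λ=1.
From the initial condition, c_1 = -2, c_2 = 1.
x(ln 4) = (-2)(4^4)(1) + (1)(4^1)(0) = -512.

-512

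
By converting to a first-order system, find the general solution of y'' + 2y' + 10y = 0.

Let x_1 = y, x_2 = y'. Then x_1' = x_2 and x_2' = -10x_1 - 2x_2.
A = [[0,1],[-10,-2]]; det(A-λI) = λ^2 + 2λ + 10.
Eigenvalues λ = -1 ± 3i.

y(t) = C_1e^(-t)cos(3t) + C_2e^(-t)sin(3t)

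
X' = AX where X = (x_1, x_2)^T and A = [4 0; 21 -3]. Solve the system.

x_1(t) = -C_2e^(4t), x_2(t) = -C_1e^(-3t) - 3C_2e^(4t)

Coefficient matrix A = [[4, 0], [21, -3]].
Characteristic polynomial det(A - λI) = λ^2 - λ - 12 = 0.
Eigenvalues λ = -3, 4.
For λ=-3: (A-λI) row 1 is [7, 0], so an eigenvector is (0, -1).
For λ=4: (A-λI) row 2 is [21, -7], so an eigenvector is (-1, -3).
General solution: C_1e^(-3t)(0,-1) + C_2e^(4t)(-1,-3).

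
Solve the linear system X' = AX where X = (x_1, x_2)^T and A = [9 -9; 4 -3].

Coefficient matrix A = [[9, -9], [4, -3]].
Characteristic polynomial det(A - λI) = λ^2 - 6λ + 9 = 0.
Single eigenvalue λ = 3 with algebraic multiplicity 2.
Eigenvector v = (3,2); generalized eigenvector w with (A-λI)w=v is (-1,-1).
General solution: e^(3t)[C_1·v + C_2·(t·v + w)].

x_1(t) = 3C_1e^(3t) + 3C_2te^(3t) - C_2e^(3t), x_2(t) = 2C_1e^(3t) + 2C_2te^(3t) - C_2e^(3t)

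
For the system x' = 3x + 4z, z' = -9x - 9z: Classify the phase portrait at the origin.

A = [[3,4],[-9,-9]]; det(A-λI) = λ^2 + 6λ + 9.
repeated λ = -3 with a single eigenvector.

stable improper node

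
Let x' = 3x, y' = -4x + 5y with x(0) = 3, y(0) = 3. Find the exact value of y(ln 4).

-2688

A = [[3,0],[-4,5]]; eigenvalues λ = 3, 5.
Eigenvectors: (-1,-2) for λ=3, (0,1) for λ=5.
From the initial condition, c_1 = -3, c_2 = -3.
y(ln 4) = (-3)(4^3)(-2) + (-3)(4^5)(1) = -2688.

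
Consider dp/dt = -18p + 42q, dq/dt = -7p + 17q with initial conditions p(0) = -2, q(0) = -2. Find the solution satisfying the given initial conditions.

p(t) = -8e^(3t) + 6e^(-4t), q(t) = -4e^(3t) + 2e^(-4t)

Coefficient matrix A = [[-18, 42], [-7, 17]].
Characteristic polynomial det(A - λI) = λ^2 + λ - 12 = 0.
Eigenvalues λ = -4, 3.
For λ=-4: (A-λI) row 1 is [-14, 42], so an eigenvector is (-3, -1).
For λ=3: (A-λI) row 1 is [-21, 42], so an eigenvector is (-2, -1).
General solution: c_1e^(-4t)(-3,-1) + c_2e^(3t)(-2,-1).
Applying p(0)=-2, q(0)=-2 gives c_1=-2, c_2=4.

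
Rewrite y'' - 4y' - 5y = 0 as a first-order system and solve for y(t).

y(t) = C_1e^(-t) + C_2e^(5t)

Let x_1 = y, x_2 = y'. Then x_1' = x_2 and x_2' = 5x_1 + 4x_2.
A = [[0,1],[5,4]]; det(A-λI) = λ^2 - 4λ - 5.
Eigenvalues λ = -1, 5 with eigenvectors (1,-1), (1,5).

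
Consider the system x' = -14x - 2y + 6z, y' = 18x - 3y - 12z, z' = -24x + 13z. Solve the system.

x(t) = 2K_1e^(t) + 5K_2e^(-2t) - 2K_3e^(-3t), y(t) = -3K_1e^(t) - 6K_2e^(-2t) + 2K_3e^(-3t), z(t) = 4K_1e^(t) + 8K_2e^(-2t) - 3K_3e^(-3t)

Coefficient matrix A = [[-14, -2, 6], [18, -3, -12], [-24, 0, 13]].
det(A - λI) = 0 gives eigenvalues λ = 1, -2, -3.
For λ=1: eigenvector (2,-3,4).
For λ=-2: eigenvector (5,-6,8).
For λ=-3: eigenvector (-2,2,-3).
General solution: K_1e^(t)(2,-3,4) + K_2e^(-2t)(5,-6,8) + K_3e^(-3t)(-2,2,-3).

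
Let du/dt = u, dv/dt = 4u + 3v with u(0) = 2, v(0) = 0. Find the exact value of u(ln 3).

A = [[1,0],[4,3]]; eigenvalues λ = 3, 1.
Eigenvectors: (0,1) for λ=3, (-1,2) for λ=1.
From the initial condition, c_1 = 4, c_2 = -2.
u(ln 3) = (4)(3^3)(0) + (-2)(3^1)(-1) = 6.

6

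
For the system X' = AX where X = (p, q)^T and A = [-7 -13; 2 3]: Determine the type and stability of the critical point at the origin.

stable spiral

A = [[-7,-13],[2,3]]; det(A-λI) = λ^2 + 4λ + 5.
λ = -2 ± i: negative real part.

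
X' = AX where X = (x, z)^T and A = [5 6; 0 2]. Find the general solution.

Coefficient matrix A = [[5, 6], [0, 2]].
Characteristic polynomial det(A - λI) = λ^2 - 7λ + 10 = 0.
Eigenvalues λ = 5, 2.
For λ=5: (A-λI) row 1 is [0, 6], so an eigenvector is (1, 0).
For λ=2: (A-λI) row 1 is [3, 6], so an eigenvector is (-2, 1).
General solution: c_1e^(5t)(1,0) + c_2e^(2t)(-2,1).

x(t) = c_1e^(5t) - 2c_2e^(2t), z(t) = c_2e^(2t)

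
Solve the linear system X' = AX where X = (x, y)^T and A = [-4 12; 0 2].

x(t) = 2C_1e^(2t) - C_2e^(-4t), y(t) = C_1e^(2t)

Coefficient matrix A = [[-4, 12], [0, 2]].
Characteristic polynomial det(A - λI) = λ^2 + 2λ - 8 = 0.
Eigenvalues λ = 2, -4.
For λ=2: (A-λI) row 1 is [-6, 12], so an eigenvector is (2, 1).
For λ=-4: (A-λI) row 1 is [0, 12], so an eigenvector is (-1, 0).
General solution: C_1e^(2t)(2,1) + C_2e^(-4t)(-1,0).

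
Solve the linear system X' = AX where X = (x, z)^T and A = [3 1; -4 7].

x(t) = -C_1e^(5t) - C_2te^(5t) + 2C_2e^(5t), z(t) = -2C_1e^(5t) - 2C_2te^(5t) + 3C_2e^(5t)

Coefficient matrix A = [[3, 1], [-4, 7]].
Characteristic polynomial det(A - λI) = λ^2 - 10λ + 25 = 0.
Single eigenvalue λ = 5 with algebraic multiplicity 2.
Eigenvector v = (-1,-2); generalized eigenvector w with (A-λI)w=v is (2,3).
General solution: e^(5t)[C_1·v + C_2·(t·v + w)].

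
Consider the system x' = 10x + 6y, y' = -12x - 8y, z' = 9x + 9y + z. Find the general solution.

x(t) = c_1e^(-2t) + c_2e^(4t), y(t) = -2c_1e^(-2t) - c_2e^(4t), z(t) = 3c_1e^(-2t) + c_3e^(t)

Coefficient matrix A = [[10, 6, 0], [-12, -8, 0], [9, 9, 1]].
det(A - λI) = 0 gives eigenvalues λ = -2, 4, 1.
For λ=-2: eigenvector (1,-2,3).
For λ=4: eigenvector (1,-1,0).
For λ=1: eigenvector (0,0,1).
General solution: c_1e^(-2t)(1,-2,3) + c_2e^(4t)(1,-1,0) + c_3e^(t)(0,0,1).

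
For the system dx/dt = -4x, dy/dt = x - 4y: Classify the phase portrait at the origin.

A = [[-4,0],[1,-4]]; det(A-λI) = λ^2 + 8λ + 16.
repeated λ = -4 with a single eigenvector.

stable improper node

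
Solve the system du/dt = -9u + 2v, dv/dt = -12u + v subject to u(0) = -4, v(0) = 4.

Coefficient matrix A = [[-9, 2], [-12, 1]].
Characteristic polynomial det(A - λI) = λ^2 + 8λ + 15 = 0.
Eigenvalues λ = -3, -5.
For λ=-3: (A-λI) row 1 is [-6, 2], so an eigenvector is (1, 3).
For λ=-5: (A-λI) row 1 is [-4, 2], so an eigenvector is (-1, -2).
General solution: C_1e^(-3t)(1,3) + C_2e^(-5t)(-1,-2).
Applying u(0)=-4, v(0)=4 gives C_1=12, C_2=16.

u(t) = 12e^(-3t) - 16e^(-5t), v(t) = 36e^(-3t) - 32e^(-5t)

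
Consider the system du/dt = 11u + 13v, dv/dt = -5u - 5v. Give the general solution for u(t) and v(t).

u(t) = 3c_1e^(3t)sin(t) + 2c_1e^(3t)cos(t) + 2c_2e^(3t)sin(t) - 3c_2e^(3t)cos(t), v(t) = -2c_1e^(3t)sin(t) - c_1e^(3t)cos(t) - c_2e^(3t)sin(t) + 2c_2e^(3t)cos(t)

Coefficient matrix A = [[11, 13], [-5, -5]].
Characteristic polynomial det(A - λI) = λ^2 - 6λ + 10 = 0.
Eigenvalues λ = 3 ± i (complex conjugate pair).
For λ=3+i: an eigenvector is (2,-1) - i(3,-2) = (2 - 3i, -1 + 2i).
A real fundamental pair from Re and Im of e^((3+i)t)v: X_1 = e^(3t)(cos(t)·(2,-1) + sin(t)·(3,-2)), X_2 = e^(3t)(sin(t)·(2,-1) - cos(t)·(3,-2)).
General solution: c_1X_1 + c_2X_2.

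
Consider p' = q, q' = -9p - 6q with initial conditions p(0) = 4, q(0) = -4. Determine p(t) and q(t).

p(t) = 8te^(-3t) + 4e^(-3t), q(t) = -24te^(-3t) - 4e^(-3t)

Coefficient matrix A = [[0, 1], [-9, -6]].
Characteristic polynomial det(A - λI) = λ^2 + 6λ + 9 = 0.
Single eigenvalue λ = -3 with algebraic multiplicity 2.
Eigenvector v = (1,-3); generalized eigenvector w with (A-λI)w=v is (1,-2).
General solution: e^(-3t)[C_1·v + C_2·(t·v + w)].
Applying p(0)=4, q(0)=-4 gives C_1=-4, C_2=8.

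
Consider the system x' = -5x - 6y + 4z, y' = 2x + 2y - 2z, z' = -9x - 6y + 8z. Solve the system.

x(t) = K_1e^(-t) - 2K_2e^(2t) + 2K_3e^(4t), y(t) = K_2e^(2t) - K_3e^(4t), z(t) = K_1e^(-t) - 2K_2e^(2t) + 3K_3e^(4t)

Coefficient matrix A = [[-5, -6, 4], [2, 2, -2], [-9, -6, 8]].
det(A - λI) = 0 gives eigenvalues λ = -1, 2, 4.
For λ=-1: eigenvector (1,0,1).
For λ=2: eigenvector (-2,1,-2).
For λ=4: eigenvector (2,-1,3).
General solution: K_1e^(-t)(1,0,1) + K_2e^(2t)(-2,1,-2) + K_3e^(4t)(2,-1,3).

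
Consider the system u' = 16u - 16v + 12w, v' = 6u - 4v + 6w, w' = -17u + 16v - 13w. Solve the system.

Coefficient matrix A = [[16, -16, 12], [6, -4, 6], [-17, 16, -13]].
det(A - λI) = 0 gives eigenvalues λ = 4, -1, -4.
For λ=4: eigenvector (1,0,-1).
For λ=-1: eigenvector (4,2,-3).
For λ=-4: eigenvector (2,1,-2).
General solution: K_1e^(4t)(1,0,-1) + K_2e^(-t)(4,2,-3) + K_3e^(-4t)(2,1,-2).

u(t) = K_1e^(4t) + 4K_2e^(-t) + 2K_3e^(-4t), v(t) = 2K_2e^(-t) + K_3e^(-4t), w(t) = -K_1e^(4t) - 3K_2e^(-t) - 2K_3e^(-4t)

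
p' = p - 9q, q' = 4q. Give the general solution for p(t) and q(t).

p(t) = -K_1e^(t) + 3K_2e^(4t), q(t) = -K_2e^(4t)

Coefficient matrix A = [[1, -9], [0, 4]].
Characteristic polynomial det(A - λI) = λ^2 - 5λ + 4 = 0.
Eigenvalues λ = 1, 4.
For λ=1: (A-λI) row 1 is [0, -9], so an eigenvector is (-1, 0).
For λ=4: (A-λI) row 1 is [-3, -9], so an eigenvector is (3, -1).
General solution: K_1e^(t)(-1,0) + K_2e^(4t)(3,-1).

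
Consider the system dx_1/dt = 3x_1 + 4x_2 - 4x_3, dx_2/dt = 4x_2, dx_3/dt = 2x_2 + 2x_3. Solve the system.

Coefficient matrix A = [[3, 4, -4], [0, 4, 0], [0, 2, 2]].
det(A - λI) = 0 gives eigenvalues λ = 3, 2, 4.
For λ=3: eigenvector (1,0,0).
For λ=2: eigenvector (4,0,1).
For λ=4: eigenvector (0,1,1).
General solution: K_1e^(3t)(1,0,0) + K_2e^(2t)(4,0,1) + K_3e^(4t)(0,1,1).

x_1(t) = K_1e^(3t) + 4K_2e^(2t), x_2(t) = K_3e^(4t), x_3(t) = K_2e^(2t) + K_3e^(4t)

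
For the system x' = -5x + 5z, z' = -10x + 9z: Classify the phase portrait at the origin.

A = [[-5,5],[-10,9]]; det(A-λI) = λ^2 - 4λ + 5.
λ = 2 ± i: positive real part.

unstable spiral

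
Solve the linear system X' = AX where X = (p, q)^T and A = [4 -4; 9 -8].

Coefficient matrix A = [[4, -4], [9, -8]].
Characteristic polynomial det(A - λI) = λ^2 + 4λ + 4 = 0.
Single eigenvalue λ = -2 with algebraic multiplicity 2.
Eigenvector v = (-2,-3); generalized eigenvector w with (A-λI)w=v is (-1,-1).
General solution: e^(-2t)[K_1·v + K_2·(t·v + w)].

p(t) = -2K_1e^(-2t) - 2K_2te^(-2t) - K_2e^(-2t), q(t) = -3K_1e^(-2t) - 3K_2te^(-2t) - K_2e^(-2t)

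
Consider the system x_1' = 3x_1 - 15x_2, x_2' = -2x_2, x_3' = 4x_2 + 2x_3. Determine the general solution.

Coefficient matrix A = [[3, -15, 0], [0, -2, 0], [0, 4, 2]].
det(A - λI) = 0 gives eigenvalues λ = 3, 2, -2.
For λ=3: eigenvector (1,0,0).
For λ=2: eigenvector (0,0,1).
For λ=-2: eigenvector (3,1,-1).
General solution: K_1e^(3t)(1,0,0) + K_2e^(2t)(0,0,1) + K_3e^(-2t)(3,1,-1).

x_1(t) = K_1e^(3t) + 3K_3e^(-2t), x_2(t) = K_3e^(-2t), x_3(t) = K_2e^(2t) - K_3e^(-2t)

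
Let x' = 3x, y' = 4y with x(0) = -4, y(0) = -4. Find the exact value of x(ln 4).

-256

A = [[3,0],[0,4]]; eigenvalues λ = 4, 3.
Eigenvectors: (0,1) for λ=4, (-1,0) for λ=3.
From the initial condition, c_1 = -4, c_2 = 4.
x(ln 4) = (-4)(4^4)(0) + (4)(4^3)(-1) = -256.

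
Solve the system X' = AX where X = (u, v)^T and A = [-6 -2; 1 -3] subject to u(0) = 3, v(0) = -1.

u(t) = -e^(-4t) + 4e^(-5t), v(t) = e^(-4t) - 2e^(-5t)

Coefficient matrix A = [[-6, -2], [1, -3]].
Characteristic polynomial det(A - λI) = λ^2 + 9λ + 20 = 0.
Eigenvalues λ = -4, -5.
For λ=-4: (A-λI) row 1 is [-2, -2], so an eigenvector is (-1, 1).
For λ=-5: (A-λI) row 1 is [-1, -2], so an eigenvector is (-2, 1).
General solution: c_1e^(-4t)(-1,1) + c_2e^(-5t)(-2,1).
Applying u(0)=3, v(0)=-1 gives c_1=1, c_2=-2.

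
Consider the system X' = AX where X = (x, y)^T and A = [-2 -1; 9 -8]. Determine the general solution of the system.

Coefficient matrix A = [[-2, -1], [9, -8]].
Characteristic polynomial det(A - λI) = λ^2 + 10λ + 25 = 0.
Single eigenvalue λ = -5 with algebraic multiplicity 2.
Eigenvector v = (-1,-3); generalized eigenvector w with (A-λI)w=v is (0,1).
General solution: e^(-5t)[c_1·v + c_2·(t·v + w)].

x(t) = -c_1e^(-5t) - c_2te^(-5t), y(t) = -3c_1e^(-5t) - 3c_2te^(-5t) + c_2e^(-5t)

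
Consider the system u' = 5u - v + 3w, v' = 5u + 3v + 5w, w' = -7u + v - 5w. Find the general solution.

u(t) = K_1e^(2t) - K_2e^(3t) + K_3e^(-2t), v(t) = K_2e^(3t) + K_3e^(-2t), w(t) = -K_1e^(2t) + K_2e^(3t) - 2K_3e^(-2t)

Coefficient matrix A = [[5, -1, 3], [5, 3, 5], [-7, 1, -5]].
det(A - λI) = 0 gives eigenvalues λ = 2, 3, -2.
For λ=2: eigenvector (1,0,-1).
For λ=3: eigenvector (-1,1,1).
For λ=-2: eigenvector (1,1,-2).
General solution: K_1e^(2t)(1,0,-1) + K_2e^(3t)(-1,1,1) + K_3e^(-2t)(1,1,-2).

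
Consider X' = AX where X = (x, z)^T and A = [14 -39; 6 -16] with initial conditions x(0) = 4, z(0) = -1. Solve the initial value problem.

x(t) = 33e^(-t)sin(3t) + 4e^(-t)cos(3t), z(t) = 13e^(-t)sin(3t) - e^(-t)cos(3t)

Coefficient matrix A = [[14, -39], [6, -16]].
Characteristic polynomial det(A - λI) = λ^2 + 2λ + 10 = 0.
Eigenvalues λ = -1 ± 3i (complex conjugate pair).
For λ=-1+3i: an eigenvector is (3,1) - i(2,1) = (3 - 2i, 1 - i).
A real fundamental pair from Re and Im of e^((-1+3i)t)v: X_1 = e^(-t)(cos(3t)·(3,1) + sin(3t)·(2,1)), X_2 = e^(-t)(sin(3t)·(3,1) - cos(3t)·(2,1)).
General solution: K_1X_1 + K_2X_2.
Applying x(0)=4, z(0)=-1 gives K_1=6, K_2=7.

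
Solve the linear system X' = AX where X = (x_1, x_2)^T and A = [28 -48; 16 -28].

x_1(t) = -3K_1e^(-4t) - 2K_2e^(4t), x_2(t) = -2K_1e^(-4t) - K_2e^(4t)

Coefficient matrix A = [[28, -48], [16, -28]].
Characteristic polynomial det(A - λI) = λ^2 - 16 = 0.
Eigenvalues λ = -4, 4.
For λ=-4: (A-λI) row 1 is [32, -48], so an eigenvector is (-3, -2).
For λ=4: (A-λI) row 1 is [24, -48], so an eigenvector is (-2, -1).
General solution: K_1e^(-4t)(-3,-2) + K_2e^(4t)(-2,-1).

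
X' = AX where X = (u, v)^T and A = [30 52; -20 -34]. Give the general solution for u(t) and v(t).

Coefficient matrix A = [[30, 52], [-20, -34]].
Characteristic polynomial det(A - λI) = λ^2 + 4λ + 20 = 0.
Eigenvalues λ = -2 ± 4i (complex conjugate pair).
For λ=-2+4i: an eigenvector is (-2,1) - i(-3,2) = (-2 + 3i, 1 - 2i).
A real fundamental pair from Re and Im of e^((-2+4i)t)v: X_1 = e^(-2t)(cos(4t)·(-2,1) + sin(4t)·(-3,2)), X_2 = e^(-2t)(sin(4t)·(-2,1) - cos(4t)·(-3,2)).
General solution: C_1X_1 + C_2X_2.

u(t) = -3C_1e^(-2t)sin(4t) - 2C_1e^(-2t)cos(4t) - 2C_2e^(-2t)sin(4t) + 3C_2e^(-2t)cos(4t), v(t) = 2C_1e^(-2t)sin(4t) + C_1e^(-2t)cos(4t) + C_2e^(-2t)sin(4t) - 2C_2e^(-2t)cos(4t)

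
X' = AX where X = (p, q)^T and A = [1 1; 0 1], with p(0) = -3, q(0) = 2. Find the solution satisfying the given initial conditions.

Coefficient matrix A = [[1, 1], [0, 1]].
Characteristic polynomial det(A - λI) = λ^2 - 2λ + 1 = 0.
Single eigenvalue λ = 1 with algebraic multiplicity 2.
Eigenvector v = (1,0); generalized eigenvector w with (A-λI)w=v is (-3,1).
General solution: e^(t)[c_1·v + c_2·(t·v + w)].
Applying p(0)=-3, q(0)=2 gives c_1=3, c_2=2.

p(t) = 2te^(t) - 3e^(t), q(t) = 2e^(t)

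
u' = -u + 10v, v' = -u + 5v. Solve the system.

u(t) = 3C_1e^(2t)sin(t) - C_1e^(2t)cos(t) - C_2e^(2t)sin(t) - 3C_2e^(2t)cos(t), v(t) = C_1e^(2t)sin(t) - C_2e^(2t)cos(t)

Coefficient matrix A = [[-1, 10], [-1, 5]].
Characteristic polynomial det(A - λI) = λ^2 - 4λ + 5 = 0.
Eigenvalues λ = 2 ± i (complex conjugate pair).
For λ=2+i: an eigenvector is (-1,0) - i(3,1) = (-1 - 3i, 0 - i).
A real fundamental pair from Re and Im of e^((2+i)t)v: X_1 = e^(2t)(cos(t)·(-1,0) + sin(t)·(3,1)), X_2 = e^(2t)(sin(t)·(-1,0) - cos(t)·(3,1)).
General solution: C_1X_1 + C_2X_2.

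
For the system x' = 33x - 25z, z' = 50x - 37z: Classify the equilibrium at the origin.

A = [[33,-25],[50,-37]]; det(A-λI) = λ^2 + 4λ + 29.
λ = -2 ± 5i: negative real part.

stable spiral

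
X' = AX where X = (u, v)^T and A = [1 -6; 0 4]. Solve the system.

u(t) = -2C_1e^(4t) - C_2e^(t), v(t) = C_1e^(4t)

Coefficient matrix A = [[1, -6], [0, 4]].
Characteristic polynomial det(A - λI) = λ^2 - 5λ + 4 = 0.
Eigenvalues λ = 4, 1.
For λ=4: (A-λI) row 1 is [-3, -6], so an eigenvector is (-2, 1).
For λ=1: (A-λI) row 1 is [0, -6], so an eigenvector is (-1, 0).
General solution: C_1e^(4t)(-2,1) + C_2e^(t)(-1,0).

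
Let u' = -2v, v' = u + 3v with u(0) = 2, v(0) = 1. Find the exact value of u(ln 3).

A = [[0,-2],[1,3]]; eigenvalues λ = 2, 1.
Eigenvectors: (-1,1) for λ=2, (-2,1) for λ=1.
From the initial condition, c_1 = 4, c_2 = -3.
u(ln 3) = (4)(3^2)(-1) + (-3)(3^1)(-2) = -18.

-18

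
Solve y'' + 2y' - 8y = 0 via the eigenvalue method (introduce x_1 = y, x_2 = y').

Let x_1 = y, x_2 = y'. Then x_1' = x_2 and x_2' = 8x_1 - 2x_2.
A = [[0,1],[8,-2]]; det(A-λI) = λ^2 + 2λ - 8.
Eigenvalues λ = 2, -4 with eigenvectors (1,2), (1,-4).

y(t) = c_1e^(2t) + c_2e^(-4t)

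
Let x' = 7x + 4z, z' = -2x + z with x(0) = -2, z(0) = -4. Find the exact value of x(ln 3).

A = [[7,4],[-2,1]]; eigenvalues λ = 5, 3.
Eigenvectors: (-2,1) for λ=5, (1,-1) for λ=3.
From the initial condition, c_1 = 6, c_2 = 10.
x(ln 3) = (6)(3^5)(-2) + (10)(3^3)(1) = -2646.

-2646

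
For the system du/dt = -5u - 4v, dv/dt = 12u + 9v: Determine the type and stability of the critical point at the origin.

A = [[-5,-4],[12,9]]; det(A-λI) = λ^2 - 4λ + 3.
λ = 1, 3: both positive.

unstable node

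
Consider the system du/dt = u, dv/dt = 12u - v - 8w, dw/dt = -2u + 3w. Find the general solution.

u(t) = c_3e^(t), v(t) = 2c_1e^(3t) + c_2e^(-t) + 2c_3e^(t), w(t) = -c_1e^(3t) + c_3e^(t)

Coefficient matrix A = [[1, 0, 0], [12, -1, -8], [-2, 0, 3]].
det(A - λI) = 0 gives eigenvalues λ = 3, -1, 1.
For λ=3: eigenvector (0,2,-1).
For λ=-1: eigenvector (0,1,0).
For λ=1: eigenvector (1,2,1).
General solution: c_1e^(3t)(0,2,-1) + c_2e^(-t)(0,1,0) + c_3e^(t)(1,2,1).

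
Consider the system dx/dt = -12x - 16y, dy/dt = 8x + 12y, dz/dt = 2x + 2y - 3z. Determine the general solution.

Coefficient matrix A = [[-12, -16, 0], [8, 12, 0], [2, 2, -3]].
det(A - λI) = 0 gives eigenvalues λ = 4, -4, -3.
For λ=4: eigenvector (1,-1,0).
For λ=-4: eigenvector (2,-1,-2).
For λ=-3: eigenvector (0,0,1).
General solution: c_1e^(4t)(1,-1,0) + c_2e^(-4t)(2,-1,-2) + c_3e^(-3t)(0,0,1).

x(t) = c_1e^(4t) + 2c_2e^(-4t), y(t) = -c_1e^(4t) - c_2e^(-4t), z(t) = -2c_2e^(-4t) + c_3e^(-3t)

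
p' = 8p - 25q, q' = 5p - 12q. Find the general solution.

p(t) = -K_1e^(-2t)sin(5t) + 2K_1e^(-2t)cos(5t) + 2K_2e^(-2t)sin(5t) + K_2e^(-2t)cos(5t), q(t) = K_1e^(-2t)cos(5t) + K_2e^(-2t)sin(5t)

Coefficient matrix A = [[8, -25], [5, -12]].
Characteristic polynomial det(A - λI) = λ^2 + 4λ + 29 = 0.
Eigenvalues λ = -2 ± 5i (complex conjugate pair).
For λ=-2+5i: an eigenvector is (2,1) - i(-1,0) = (2 + i, 1).
A real fundamental pair from Re and Im of e^((-2+5i)t)v: X_1 = e^(-2t)(cos(5t)·(2,1) + sin(5t)·(-1,0)), X_2 = e^(-2t)(sin(5t)·(2,1) - cos(5t)·(-1,0)).
General solution: K_1X_1 + K_2X_2.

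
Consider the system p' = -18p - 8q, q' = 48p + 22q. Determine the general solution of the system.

Coefficient matrix A = [[-18, -8], [48, 22]].
Characteristic polynomial det(A - λI) = λ^2 - 4λ - 12 = 0.
Eigenvalues λ = -2, 6.
For λ=-2: (A-λI) row 1 is [-16, -8], so an eigenvector is (1, -2).
For λ=6: (A-λI) row 1 is [-24, -8], so an eigenvector is (1, -3).
General solution: K_1e^(-2t)(1,-2) + K_2e^(6t)(1,-3).

p(t) = K_1e^(-2t) + K_2e^(6t), q(t) = -2K_1e^(-2t) - 3K_2e^(6t)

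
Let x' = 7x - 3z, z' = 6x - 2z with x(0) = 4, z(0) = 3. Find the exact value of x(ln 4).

1276

A = [[7,-3],[6,-2]]; eigenvalues λ = 1, 4.
Eigenvectors: (1,2) for λ=1, (-1,-1) for λ=4.
From the initial condition, c_1 = -1, c_2 = -5.
x(ln 4) = (-1)(4^1)(1) + (-5)(4^4)(-1) = 1276.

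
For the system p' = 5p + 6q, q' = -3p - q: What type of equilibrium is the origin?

unstable spiral

A = [[5,6],[-3,-1]]; det(A-λI) = λ^2 - 4λ + 13.
λ = 2 ± 3i: positive real part.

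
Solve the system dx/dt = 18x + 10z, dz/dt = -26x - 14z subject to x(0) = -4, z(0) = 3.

Coefficient matrix A = [[18, 10], [-26, -14]].
Characteristic polynomial det(A - λI) = λ^2 - 4λ + 8 = 0.
Eigenvalues λ = 2 ± 2i (complex conjugate pair).
For λ=2+2i: an eigenvector is (-2,3) - i(-1,2) = (-2 + i, 3 - 2i).
A real fundamental pair from Re and Im of e^((2+2i)t)v: X_1 = e^(2t)(cos(2t)·(-2,3) + sin(2t)·(-1,2)), X_2 = e^(2t)(sin(2t)·(-2,3) - cos(2t)·(-1,2)).
General solution: K_1X_1 + K_2X_2.
Applying x(0)=-4, z(0)=3 gives K_1=5, K_2=6.

x(t) = -17e^(2t)sin(2t) - 4e^(2t)cos(2t), z(t) = 28e^(2t)sin(2t) + 3e^(2t)cos(2t)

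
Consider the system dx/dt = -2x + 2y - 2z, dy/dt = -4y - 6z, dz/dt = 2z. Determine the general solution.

Coefficient matrix A = [[-2, 2, -2], [0, -4, -6], [0, 0, 2]].
det(A - λI) = 0 gives eigenvalues λ = -4, -2, 2.
For λ=-4: eigenvector (-1,1,0).
For λ=-2: eigenvector (1,0,0).
For λ=2: eigenvector (-1,-1,1).
General solution: c_1e^(-4t)(-1,1,0) + c_2e^(-2t)(1,0,0) + c_3e^(2t)(-1,-1,1).

x(t) = -c_1e^(-4t) + c_2e^(-2t) - c_3e^(2t), y(t) = c_1e^(-4t) - c_3e^(2t), z(t) = c_3e^(2t)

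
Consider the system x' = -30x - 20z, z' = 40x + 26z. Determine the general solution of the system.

Coefficient matrix A = [[-30, -20], [40, 26]].
Characteristic polynomial det(A - λI) = λ^2 + 4λ + 20 = 0.
Eigenvalues λ = -2 ± 4i (complex conjugate pair).
For λ=-2+4i: an eigenvector is (-1,1) - i(2,-3) = (-1 - 2i, 1 + 3i).
A real fundamental pair from Re and Im of e^((-2+4i)t)v: X_1 = e^(-2t)(cos(4t)·(-1,1) + sin(4t)·(2,-3)), X_2 = e^(-2t)(sin(4t)·(-1,1) - cos(4t)·(2,-3)).
General solution: K_1X_1 + K_2X_2.

x(t) = 2K_1e^(-2t)sin(4t) - K_1e^(-2t)cos(4t) - K_2e^(-2t)sin(4t) - 2K_2e^(-2t)cos(4t), z(t) = -3K_1e^(-2t)sin(4t) + K_1e^(-2t)cos(4t) + K_2e^(-2t)sin(4t) + 3K_2e^(-2t)cos(4t)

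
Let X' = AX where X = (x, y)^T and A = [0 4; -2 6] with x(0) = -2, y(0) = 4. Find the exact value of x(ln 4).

A = [[0,4],[-2,6]]; eigenvalues λ = 4, 2.
Eigenvectors: (1,1) for λ=4, (-2,-1) for λ=2.
From the initial condition, c_1 = 10, c_2 = 6.
x(ln 4) = (10)(4^4)(1) + (6)(4^2)(-2) = 2368.

2368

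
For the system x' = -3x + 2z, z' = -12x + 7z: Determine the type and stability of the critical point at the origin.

unstable node

A = [[-3,2],[-12,7]]; det(A-λI) = λ^2 - 4λ + 3.
λ = 3, 1: both positive.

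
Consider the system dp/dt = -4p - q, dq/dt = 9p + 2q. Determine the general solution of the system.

Coefficient matrix A = [[-4, -1], [9, 2]].
Characteristic polynomial det(A - λI) = λ^2 + 2λ + 1 = 0.
Single eigenvalue λ = -1 with algebraic multiplicity 2.
Eigenvector v = (1,-3); generalized eigenvector w with (A-λI)w=v is (0,-1).
General solution: e^(-t)[c_1·v + c_2·(t·v + w)].

p(t) = c_1e^(-t) + c_2te^(-t), q(t) = -3c_1e^(-t) - 3c_2te^(-t) - c_2e^(-t)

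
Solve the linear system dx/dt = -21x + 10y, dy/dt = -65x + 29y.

x(t) = -C_1e^(4t)sin(5t) + C_1e^(4t)cos(5t) + C_2e^(4t)sin(5t) + C_2e^(4t)cos(5t), y(t) = -3C_1e^(4t)sin(5t) + 2C_1e^(4t)cos(5t) + 2C_2e^(4t)sin(5t) + 3C_2e^(4t)cos(5t)

Coefficient matrix A = [[-21, 10], [-65, 29]].
Characteristic polynomial det(A - λI) = λ^2 - 8λ + 41 = 0.
Eigenvalues λ = 4 ± 5i (complex conjugate pair).
For λ=4+5i: an eigenvector is (1,2) - i(-1,-3) = (1 + i, 2 + 3i).
A real fundamental pair from Re and Im of e^((4+5i)t)v: X_1 = e^(4t)(cos(5t)·(1,2) + sin(5t)·(-1,-3)), X_2 = e^(4t)(sin(5t)·(1,2) - cos(5t)·(-1,-3)).
General solution: C_1X_1 + C_2X_2.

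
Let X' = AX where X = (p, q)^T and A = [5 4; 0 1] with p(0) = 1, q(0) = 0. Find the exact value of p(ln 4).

1024

A = [[5,4],[0,1]]; eigenvalues λ = 1, 5.
Eigenvectors: (1,-1) for λ=1, (-1,0) for λ=5.
From the initial condition, c_1 = 0, c_2 = -1.
p(ln 4) = (0)(4^1)(1) + (-1)(4^5)(-1) = 1024.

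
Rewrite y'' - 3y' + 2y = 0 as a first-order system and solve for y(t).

Let x_1 = y, x_2 = y'. Then x_1' = x_2 and x_2' = -2x_1 + 3x_2.
A = [[0,1],[-2,3]]; det(A-λI) = λ^2 - 3λ + 2.
Eigenvalues λ = 1, 2 with eigenvectors (1,1), (1,2).

y(t) = C_1e^(t) + C_2e^(2t)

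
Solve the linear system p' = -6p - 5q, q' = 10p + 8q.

Coefficient matrix A = [[-6, -5], [10, 8]].
Characteristic polynomial det(A - λI) = λ^2 - 2λ + 2 = 0.
Eigenvalues λ = 1 ± i (complex conjugate pair).
For λ=1+i: an eigenvector is (1,-1) - i(-2,3) = (1 + 2i, -1 - 3i).
A real fundamental pair from Re and Im of e^((1+i)t)v: X_1 = e^(t)(cos(t)·(1,-1) + sin(t)·(-2,3)), X_2 = e^(t)(sin(t)·(1,-1) - cos(t)·(-2,3)).
General solution: c_1X_1 + c_2X_2.

p(t) = -2c_1e^(t)sin(t) + c_1e^(t)cos(t) + c_2e^(t)sin(t) + 2c_2e^(t)cos(t), q(t) = 3c_1e^(t)sin(t) - c_1e^(t)cos(t) - c_2e^(t)sin(t) - 3c_2e^(t)cos(t)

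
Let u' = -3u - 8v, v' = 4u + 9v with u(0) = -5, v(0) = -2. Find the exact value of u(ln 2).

260

A = [[-3,-8],[4,9]]; eigenvalues λ = 1, 5.
Eigenvectors: (-2,1) for λ=1, (1,-1) for λ=5.
From the initial condition, c_1 = 7, c_2 = 9.
u(ln 2) = (7)(2^1)(-2) + (9)(2^5)(1) = 260.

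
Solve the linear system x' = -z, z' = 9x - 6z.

x(t) = K_1e^(-3t) + K_2te^(-3t), z(t) = 3K_1e^(-3t) + 3K_2te^(-3t) - K_2e^(-3t)

Coefficient matrix A = [[0, -1], [9, -6]].
Characteristic polynomial det(A - λI) = λ^2 + 6λ + 9 = 0.
Single eigenvalue λ = -3 with algebraic multiplicity 2.
Eigenvector v = (1,3); generalized eigenvector w with (A-λI)w=v is (0,-1).
General solution: e^(-3t)[K_1·v + K_2·(t·v + w)].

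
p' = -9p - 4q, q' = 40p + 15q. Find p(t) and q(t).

p(t) = c_1e^(3t)cos(4t) + c_2e^(3t)sin(4t), q(t) = c_1e^(3t)sin(4t) - 3c_1e^(3t)cos(4t) - 3c_2e^(3t)sin(4t) - c_2e^(3t)cos(4t)

Coefficient matrix A = [[-9, -4], [40, 15]].
Characteristic polynomial det(A - λI) = λ^2 - 6λ + 25 = 0.
Eigenvalues λ = 3 ± 4i (complex conjugate pair).
For λ=3+4i: an eigenvector is (1,-3) - i(0,1) = (1, -3 - i).
A real fundamental pair from Re and Im of e^((3+4i)t)v: X_1 = e^(3t)(cos(4t)·(1,-3) + sin(4t)·(0,1)), X_2 = e^(3t)(sin(4t)·(1,-3) - cos(4t)·(0,1)).
General solution: c_1X_1 + c_2X_2.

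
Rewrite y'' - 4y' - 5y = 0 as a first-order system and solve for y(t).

y(t) = C_1e^(-t) + C_2e^(5t)

Let x_1 = y, x_2 = y'. Then x_1' = x_2 and x_2' = 5x_1 + 4x_2.
A = [[0,1],[5,4]]; det(A-λI) = λ^2 - 4λ - 5.
Eigenvalues λ = -1, 5 with eigenvectors (1,-1), (1,5).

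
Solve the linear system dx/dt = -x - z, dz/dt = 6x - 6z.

Coefficient matrix A = [[-1, -1], [6, -6]].
Characteristic polynomial det(A - λI) = λ^2 + 7λ + 12 = 0.
Eigenvalues λ = -4, -3.
For λ=-4: (A-λI) row 1 is [3, -1], so an eigenvector is (-1, -3).
For λ=-3: (A-λI) row 1 is [2, -1], so an eigenvector is (-1, -2).
General solution: c_1e^(-4t)(-1,-3) + c_2e^(-3t)(-1,-2).

x(t) = -c_1e^(-4t) - c_2e^(-3t), z(t) = -3c_1e^(-4t) - 2c_2e^(-3t)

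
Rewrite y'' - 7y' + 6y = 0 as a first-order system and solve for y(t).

Let x_1 = y, x_2 = y'. Then x_1' = x_2 and x_2' = -6x_1 + 7x_2.
A = [[0,1],[-6,7]]; det(A-λI) = λ^2 - 7λ + 6.
Eigenvalues λ = 1, 6 with eigenvectors (1,1), (1,6).

y(t) = K_1e^(t) + K_2e^(6t)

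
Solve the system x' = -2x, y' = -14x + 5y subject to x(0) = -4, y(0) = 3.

x(t) = -4e^(-2t), y(t) = 11e^(5t) - 8e^(-2t)

Coefficient matrix A = [[-2, 0], [-14, 5]].
Characteristic polynomial det(A - λI) = λ^2 - 3λ - 10 = 0.
Eigenvalues λ = 5, -2.
For λ=5: (A-λI) row 1 is [-7, 0], so an eigenvector is (0, 1).
For λ=-2: (A-λI) row 2 is [-14, 7], so an eigenvector is (-1, -2).
General solution: K_1e^(5t)(0,1) + K_2e^(-2t)(-1,-2).
Applying x(0)=-4, y(0)=3 gives K_1=11, K_2=4.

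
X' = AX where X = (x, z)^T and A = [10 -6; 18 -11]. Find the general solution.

x(t) = 2K_1e^(t) + K_2e^(-2t), z(t) = 3K_1e^(t) + 2K_2e^(-2t)

Coefficient matrix A = [[10, -6], [18, -11]].
Characteristic polynomial det(A - λI) = λ^2 + λ - 2 = 0.
Eigenvalues λ = 1, -2.
For λ=1: (A-λI) row 1 is [9, -6], so an eigenvector is (2, 3).
For λ=-2: (A-λI) row 1 is [12, -6], so an eigenvector is (1, 2).
General solution: K_1e^(t)(2,3) + K_2e^(-2t)(1,2).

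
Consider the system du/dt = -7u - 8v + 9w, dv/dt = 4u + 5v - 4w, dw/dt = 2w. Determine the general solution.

u(t) = 2K_1e^(-3t) - K_2e^(t) + K_3e^(2t), v(t) = -K_1e^(-3t) + K_2e^(t), w(t) = K_3e^(2t)

Coefficient matrix A = [[-7, -8, 9], [4, 5, -4], [0, 0, 2]].
det(A - λI) = 0 gives eigenvalues λ = -3, 1, 2.
For λ=-3: eigenvector (2,-1,0).
For λ=1: eigenvector (-1,1,0).
For λ=2: eigenvector (1,0,1).
General solution: K_1e^(-3t)(2,-1,0) + K_2e^(t)(-1,1,0) + K_3e^(2t)(1,0,1).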